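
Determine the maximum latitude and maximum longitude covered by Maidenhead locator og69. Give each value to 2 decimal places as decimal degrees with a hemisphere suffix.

Field O=14, G=6: +14·20° lon, +6·10° lat → SW at lon 100°, lat -30°.
Square 6, 9: +6·2° lon, +9·1° lat → SW at lon 112°, lat -21°.
Cell spans 2° lon × 1° lat. NE corner is SW corner plus one full cell.
latitude 20.00° S, longitude 114.00° E.

20.00° S, 114.00° E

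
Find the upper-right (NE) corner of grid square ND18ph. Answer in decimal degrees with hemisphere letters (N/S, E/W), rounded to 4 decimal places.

51.6667° S, 83.3333° E

Field N=13, D=3: +13·20° lon, +3·10° lat → SW at lon 80°, lat -60°.
Square 1, 8: +1·2° lon, +8·1° lat → SW at lon 82°, lat -52°.
Subsquare p=15, h=7: +15·0.0833333° lon, +7·0.0416667° lat → SW at lon 83.25°, lat -51.7083°.
Cell spans 0.0833333° lon × 0.0416667° lat. NE corner is SW corner plus one full cell.
latitude 51.6667° S, longitude 83.3333° E.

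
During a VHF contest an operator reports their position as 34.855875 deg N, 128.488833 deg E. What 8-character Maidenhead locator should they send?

PM44fu85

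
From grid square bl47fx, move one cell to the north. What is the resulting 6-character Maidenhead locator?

BL48fa

Latitude subsquare x = 23; +1 → 24, wraps to 0 = a, carry into square.
Latitude square 7; +1 → 8.
The longitude characters are unchanged.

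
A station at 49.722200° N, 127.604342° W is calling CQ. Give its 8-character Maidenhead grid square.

CN69er73

Offset from 180°W / 90°S: lon 52.39566°, lat 139.72220°.
Field: lon ⌊52.39566/20⌋ = 2 → C; lat ⌊139.72220/10⌋ = 13 → N.
Square: lon ⌊12.39566/2⌋ = 6; lat ⌊9.72220/1⌋ = 9.
Subsquare: lon ⌊0.39566/0.0833333⌋ = 4 → e; lat ⌊0.72220/0.0416667⌋ = 17 → r.
Extended square: lon ⌊0.06232/0.00833333⌋ = 7; lat ⌊0.01387/0.00416667⌋ = 3.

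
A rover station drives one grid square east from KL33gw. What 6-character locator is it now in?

KL33hw

Longitude subsquare g = 6; +1 → 7 = h.
The latitude characters are unchanged.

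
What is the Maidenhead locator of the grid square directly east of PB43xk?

Longitude subsquare x = 23; +1 → 24, wraps to 0 = a, carry into square.
Longitude square 4; +1 → 5.
The latitude characters are unchanged.

PB53ak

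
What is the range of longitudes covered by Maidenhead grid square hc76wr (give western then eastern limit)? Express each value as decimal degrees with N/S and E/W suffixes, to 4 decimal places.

Field H=7, C=2: +7·20° lon, +2·10° lat → SW at lon -40°, lat -70°.
Square 7, 6: +7·2° lon, +6·1° lat → SW at lon -26°, lat -64°.
Subsquare w=22, r=17: +22·0.0833333° lon, +17·0.0416667° lat → SW at lon -24.1667°, lat -63.2917°.
Cell spans 0.0833333° lon × 0.0416667° lat.
west 24.1667° W, east 24.0833° W.

24.1667° W, 24.0833° W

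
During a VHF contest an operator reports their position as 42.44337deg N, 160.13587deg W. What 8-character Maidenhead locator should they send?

Offset from 180°W / 90°S: lon 19.86413°, lat 132.44337°.
Field: 19.86413/20 → 0 → A, 132.44337/10 → 13 → N; chars AN.
Square: 19.86413/2 → 9, 2.44337/1 → 2; chars 92.
Subsquare: 1.86413/0.0833333 → 22 → w, 0.44337/0.0416667 → 10 → k; chars wk.
Extended square: 0.03080/0.00833333 → 3, 0.02670/0.00416667 → 6; chars 36.

AN92wk36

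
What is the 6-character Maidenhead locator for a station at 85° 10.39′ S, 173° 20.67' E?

RA64qt

Offset from 180°W / 90°S: lon 353.3445°, lat 4.8268°.
Field: lon ⌊353.3445/20⌋ = 17 → R; lat ⌊4.8268/10⌋ = 0 → A.
Square: lon ⌊13.3445/2⌋ = 6; lat ⌊4.8268/1⌋ = 4.
Subsquare: lon ⌊1.3445/0.0833333⌋ = 16 → q; lat ⌊0.8268/0.0416667⌋ = 19 → t.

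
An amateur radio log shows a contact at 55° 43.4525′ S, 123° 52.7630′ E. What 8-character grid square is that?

Offset from 180°W / 90°S: lon 303.87938°, lat 34.27579°.
Field: 303.87938/20 → 15 → P, 34.27579/10 → 3 → D; chars PD.
Square: 3.87938/2 → 1, 4.27579/1 → 4; chars 14.
Subsquare: 1.87938/0.0833333 → 22 → w, 0.27579/0.0416667 → 6 → g; chars wg.
Extended square: 0.04605/0.00833333 → 5, 0.02579/0.00416667 → 6; chars 56.

PD14wg56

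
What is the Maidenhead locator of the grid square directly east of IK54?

Longitude square 5; +1 → 6.
The latitude characters are unchanged.

IK64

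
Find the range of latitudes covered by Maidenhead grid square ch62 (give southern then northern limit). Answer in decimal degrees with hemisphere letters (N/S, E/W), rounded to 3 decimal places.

Field C=2, H=7: +2·20° lon, +7·10° lat → SW at lon -140°, lat -20°.
Square 6, 2: +6·2° lon, +2·1° lat → SW at lon -128°, lat -18°.
Cell spans 2° lon × 1° lat.
south 18.000° S, north 17.000° S.

18.000° S, 17.000° S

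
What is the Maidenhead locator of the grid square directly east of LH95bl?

LH95cl

Longitude subsquare b = 1; +1 → 2 = c.
The latitude characters are unchanged.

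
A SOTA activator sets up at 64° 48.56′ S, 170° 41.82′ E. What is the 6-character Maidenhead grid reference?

RC55ie

Add 180° to longitude and 90° to latitude: 350.6970, 25.1907.
Field: lon ⌊350.6970/20⌋ = 17 → R; lat ⌊25.1907/10⌋ = 2 → C.
Square: lon ⌊10.6970/2⌋ = 5; lat ⌊5.1907/1⌋ = 5.
Subsquare: lon ⌊0.6970/0.0833333⌋ = 8 → i; lat ⌊0.1907/0.0416667⌋ = 4 → e.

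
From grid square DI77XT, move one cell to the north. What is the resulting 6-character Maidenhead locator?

DI77xu

Latitude subsquare t = 19; +1 → 20 = u.
The longitude characters are unchanged.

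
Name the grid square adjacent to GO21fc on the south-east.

Longitude subsquare f = 5; +1 → 6 = g.
Latitude subsquare c = 2; −1 → 1 = b.

GO21gb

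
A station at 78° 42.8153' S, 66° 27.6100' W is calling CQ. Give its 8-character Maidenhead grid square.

FB61sg48

Add 180° to longitude and 90° to latitude: 113.53983, 11.28641.
Field (20°×10°, letters A–R): lon ⌊113.53983/20⌋ = 5 → F; lat ⌊11.28641/10⌋ = 1 → B.
Square (2°×1°, digits 0–9): lon ⌊13.53983/2⌋ = 6; lat ⌊1.28641/1⌋ = 1.
Subsquare (5′×2.5′, letters a–x): lon ⌊1.53983/0.0833333⌋ = 18 → s; lat ⌊0.28641/0.0416667⌋ = 6 → g.
Extended square (30″×15″, digits 0–9): lon ⌊0.03983/0.00833333⌋ = 4; lat ⌊0.03641/0.00416667⌋ = 8.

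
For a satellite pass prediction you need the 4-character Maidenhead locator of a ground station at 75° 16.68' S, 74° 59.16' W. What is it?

FB24

Add 180° to longitude and 90° to latitude: 105.01, 14.72.
Field (20°×10°, letters A–R): 105.01/20 → 5 → F, 14.72/10 → 1 → B; chars FB.
Square (2°×1°, digits 0–9): 5.01/2 → 2, 4.72/1 → 4; chars 24.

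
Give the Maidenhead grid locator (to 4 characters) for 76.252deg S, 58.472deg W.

GB03

Shift to the Maidenhead origin (180°W, 90°S): lon 121.53, lat 13.75.
Field: 121.53/20 → 6 → G, 13.75/10 → 1 → B; chars GB.
Square: 1.53/2 → 0, 3.75/1 → 3; chars 03.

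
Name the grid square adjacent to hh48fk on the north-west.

Longitude subsquare f = 5; −1 → 4 = e.
Latitude subsquare k = 10; +1 → 11 = l.

HH48el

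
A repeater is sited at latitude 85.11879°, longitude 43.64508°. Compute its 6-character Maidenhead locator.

LR15tc

Shift to the Maidenhead origin (180°W, 90°S): lon 223.6451, lat 175.1188.
Field (20°×10°, letters A–R): lon ⌊223.6451/20⌋ = 11 → L; lat ⌊175.1188/10⌋ = 17 → R.
Square (2°×1°, digits 0–9): lon ⌊3.6451/2⌋ = 1; lat ⌊5.1188/1⌋ = 5.
Subsquare (5′×2.5′, letters a–x): lon ⌊1.6451/0.0833333⌋ = 19 → t; lat ⌊0.1188/0.0416667⌋ = 2 → c.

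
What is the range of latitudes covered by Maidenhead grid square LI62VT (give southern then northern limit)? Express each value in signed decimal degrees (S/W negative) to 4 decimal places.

-7.2083, -7.1667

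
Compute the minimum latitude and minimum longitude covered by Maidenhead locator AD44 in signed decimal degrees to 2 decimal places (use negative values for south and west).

-56.00, -172.00

Field A=0, D=3: +0·20° lon, +3·10° lat → SW at lon -180°, lat -60°.
Square 4, 4: +4·2° lon, +4·1° lat → SW at lon -172°, lat -56°.
latitude -56.00, longitude -172.00.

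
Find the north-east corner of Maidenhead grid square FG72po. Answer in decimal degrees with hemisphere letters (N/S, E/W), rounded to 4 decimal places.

27.3750° S, 64.6667° W

Field F=5, G=6: +5·20° lon, +6·10° lat → SW at lon -80°, lat -30°.
Square 7, 2: +7·2° lon, +2·1° lat → SW at lon -66°, lat -28°.
Subsquare p=15, o=14: +15·0.0833333° lon, +14·0.0416667° lat → SW at lon -64.75°, lat -27.4167°.
Cell spans 0.0833333° lon × 0.0416667° lat. NE corner is SW corner plus one full cell.
latitude 27.3750° S, longitude 64.6667° W.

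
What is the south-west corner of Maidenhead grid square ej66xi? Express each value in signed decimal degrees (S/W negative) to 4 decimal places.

6.3333, -86.0833

Field E=4, J=9: +4·20° lon, +9·10° lat → SW at lon -100°, lat 0°.
Square 6, 6: +6·2° lon, +6·1° lat → SW at lon -88°, lat 6°.
Subsquare x=23, i=8: +23·0.0833333° lon, +8·0.0416667° lat → SW at lon -86.0833°, lat 6.33333°.
latitude 6.3333, longitude -86.0833.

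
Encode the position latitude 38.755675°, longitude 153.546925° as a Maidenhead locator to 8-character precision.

QM68ss51

Add 180° to longitude and 90° to latitude: 333.54692, 128.75567.
Field (20°×10°, letters A–R): lon ⌊333.54692/20⌋ = 16 → Q; lat ⌊128.75567/10⌋ = 12 → M.
Square (2°×1°, digits 0–9): lon ⌊13.54692/2⌋ = 6; lat ⌊8.75567/1⌋ = 8.
Subsquare (5′×2.5′, letters a–x): lon ⌊1.54692/0.0833333⌋ = 18 → s; lat ⌊0.75567/0.0416667⌋ = 18 → s.
Extended square (30″×15″, digits 0–9): lon ⌊0.04692/0.00833333⌋ = 5; lat ⌊0.00567/0.00416667⌋ = 1.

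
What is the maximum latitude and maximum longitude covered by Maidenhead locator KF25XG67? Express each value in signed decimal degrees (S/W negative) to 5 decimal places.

Field K=10, F=5: +10·20° lon, +5·10° lat → SW at lon 20°, lat -40°.
Square 2, 5: +2·2° lon, +5·1° lat → SW at lon 24°, lat -35°.
Subsquare x=23, g=6: +23·0.0833333° lon, +6·0.0416667° lat → SW at lon 25.9167°, lat -34.75°.
Extended square 6, 7: +6·0.00833333° lon, +7·0.00416667° lat → SW at lon 25.9667°, lat -34.7208°.
Cell spans 0.00833333° lon × 0.00416667° lat. NE corner is SW corner plus one full cell.
latitude -34.71667, longitude 25.97500.

-34.71667, 25.97500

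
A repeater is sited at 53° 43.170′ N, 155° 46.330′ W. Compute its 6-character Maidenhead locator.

BO23cr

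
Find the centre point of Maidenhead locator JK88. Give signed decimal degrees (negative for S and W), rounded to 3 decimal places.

18.500, 17.000

Field J=9, K=10: +9·20° lon, +10·10° lat → SW at lon 0°, lat 10°.
Square 8, 8: +8·2° lon, +8·1° lat → SW at lon 16°, lat 18°.
Cell spans 2° lon × 1° lat. Centre is SW corner plus half of each.
latitude 18.500, longitude 17.000.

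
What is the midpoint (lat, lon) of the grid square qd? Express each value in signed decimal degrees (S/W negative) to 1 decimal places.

-55.0, 150.0

Field Q=16, D=3: +16·20° lon, +3·10° lat → SW at lon 140°, lat -60°.
Cell spans 20° lon × 10° lat. Centre is SW corner plus half of each.
latitude -55.0, longitude 150.0.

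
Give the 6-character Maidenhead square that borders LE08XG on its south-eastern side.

Longitude subsquare x = 23; +1 → 24, wraps to 0 = a, carry into square.
Longitude square 0; +1 → 1.
Latitude subsquare g = 6; −1 → 5 = f.

LE18af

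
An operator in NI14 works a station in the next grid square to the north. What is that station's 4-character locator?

NI15

Latitude square 4; +1 → 5.
The longitude characters are unchanged.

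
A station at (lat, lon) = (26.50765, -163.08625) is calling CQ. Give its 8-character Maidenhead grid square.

Offset from 180°W / 90°S: lon 16.91375°, lat 116.50765°.
Field: lon ⌊16.91375/20⌋ = 0 → A; lat ⌊116.50765/10⌋ = 11 → L.
Square: lon ⌊16.91375/2⌋ = 8; lat ⌊6.50765/1⌋ = 6.
Subsquare: lon ⌊0.91375/0.0833333⌋ = 10 → k; lat ⌊0.50765/0.0416667⌋ = 12 → m.
Extended square: lon ⌊0.08042/0.00833333⌋ = 9; lat ⌊0.00765/0.00416667⌋ = 1.

AL86km91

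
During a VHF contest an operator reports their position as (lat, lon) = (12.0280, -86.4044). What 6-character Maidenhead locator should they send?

Add 180° to longitude and 90° to latitude: 93.5956, 102.0280.
Field (20°×10°, letters A–R): lon ⌊93.5956/20⌋ = 4 → E; lat ⌊102.0280/10⌋ = 10 → K.
Square (2°×1°, digits 0–9): lon ⌊13.5956/2⌋ = 6; lat ⌊2.0280/1⌋ = 2.
Subsquare (5′×2.5′, letters a–x): lon ⌊1.5956/0.0833333⌋ = 19 → t; lat ⌊0.0280/0.0416667⌋ = 0 → a.

EK62ta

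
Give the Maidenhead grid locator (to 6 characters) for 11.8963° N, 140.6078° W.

BK91qv

Shift to the Maidenhead origin (180°W, 90°S): lon 39.3922, lat 101.8963.
Field: 39.3922/20 → 1 → B, 101.8963/10 → 10 → K; chars BK.
Square: 19.3922/2 → 9, 1.8963/1 → 1; chars 91.
Subsquare: 1.3922/0.0833333 → 16 → q, 0.8963/0.0416667 → 21 → v; chars qv.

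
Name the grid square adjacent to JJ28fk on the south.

JJ28fj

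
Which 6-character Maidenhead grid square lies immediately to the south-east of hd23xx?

HD33aw

Longitude subsquare x = 23; +1 → 24, wraps to 0 = a, carry into square.
Longitude square 2; +1 → 3.
Latitude subsquare x = 23; −1 → 22 = w.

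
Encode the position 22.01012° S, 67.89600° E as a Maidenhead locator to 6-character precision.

MG37wx

Offset from 180°W / 90°S: lon 247.8960°, lat 67.9899°.
Field (20°×10°, letters A–R): lon ⌊247.8960/20⌋ = 12 → M; lat ⌊67.9899/10⌋ = 6 → G.
Square (2°×1°, digits 0–9): lon ⌊7.8960/2⌋ = 3; lat ⌊7.9899/1⌋ = 7.
Subsquare (5′×2.5′, letters a–x): lon ⌊1.8960/0.0833333⌋ = 22 → w; lat ⌊0.9899/0.0416667⌋ = 23 → x.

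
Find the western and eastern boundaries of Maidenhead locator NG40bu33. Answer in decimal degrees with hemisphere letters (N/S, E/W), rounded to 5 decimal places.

88.10833° E, 88.11667° E

Field N=13, G=6: +13·20° lon, +6·10° lat → SW at lon 80°, lat -30°.
Square 4, 0: +4·2° lon, +0·1° lat → SW at lon 88°, lat -30°.
Subsquare b=1, u=20: +1·0.0833333° lon, +20·0.0416667° lat → SW at lon 88.0833°, lat -29.1667°.
Extended square 3, 3: +3·0.00833333° lon, +3·0.00416667° lat → SW at lon 88.1083°, lat -29.1542°.
Cell spans 0.00833333° lon × 0.00416667° lat.
west 88.10833° E, east 88.11667° E.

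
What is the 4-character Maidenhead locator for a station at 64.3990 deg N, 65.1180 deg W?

FP74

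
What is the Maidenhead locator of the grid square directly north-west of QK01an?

PK91xo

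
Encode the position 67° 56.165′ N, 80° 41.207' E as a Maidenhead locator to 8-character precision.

NP07iw24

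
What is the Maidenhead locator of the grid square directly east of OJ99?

PJ09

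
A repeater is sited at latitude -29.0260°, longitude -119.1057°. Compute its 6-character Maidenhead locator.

DG00kx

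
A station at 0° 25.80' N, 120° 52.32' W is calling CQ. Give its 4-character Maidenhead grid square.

Add 180° to longitude and 90° to latitude: 59.13, 90.43.
Field: lon ⌊59.13/20⌋ = 2 → C; lat ⌊90.43/10⌋ = 9 → J.
Square: lon ⌊19.13/2⌋ = 9; lat ⌊0.43/1⌋ = 0.

CJ90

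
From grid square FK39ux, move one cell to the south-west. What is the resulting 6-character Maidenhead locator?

FK39tw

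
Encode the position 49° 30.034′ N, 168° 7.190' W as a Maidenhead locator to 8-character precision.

Add 180° to longitude and 90° to latitude: 11.88017, 139.50057.
Field: lon ⌊11.88017/20⌋ = 0 → A; lat ⌊139.50057/10⌋ = 13 → N.
Square: lon ⌊11.88017/2⌋ = 5; lat ⌊9.50057/1⌋ = 9.
Subsquare: lon ⌊1.88017/0.0833333⌋ = 22 → w; lat ⌊0.50057/0.0416667⌋ = 12 → m.
Extended square: lon ⌊0.04683/0.00833333⌋ = 5; lat ⌊0.00057/0.00416667⌋ = 0.

AN59wm50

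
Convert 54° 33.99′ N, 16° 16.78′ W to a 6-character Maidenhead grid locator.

IO14un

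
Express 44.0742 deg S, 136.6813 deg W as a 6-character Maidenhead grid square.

CE15pw

Add 180° to longitude and 90° to latitude: 43.3187, 45.9258.
Field: lon ⌊43.3187/20⌋ = 2 → C; lat ⌊45.9258/10⌋ = 4 → E.
Square: lon ⌊3.3187/2⌋ = 1; lat ⌊5.9258/1⌋ = 5.
Subsquare: lon ⌊1.3187/0.0833333⌋ = 15 → p; lat ⌊0.9258/0.0416667⌋ = 22 → w.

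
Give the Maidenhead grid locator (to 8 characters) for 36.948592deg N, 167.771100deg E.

RM36vw27

Offset from 180°W / 90°S: lon 347.77110°, lat 126.94859°.
Field: lon ⌊347.77110/20⌋ = 17 → R; lat ⌊126.94859/10⌋ = 12 → M.
Square: lon ⌊7.77110/2⌋ = 3; lat ⌊6.94859/1⌋ = 6.
Subsquare: lon ⌊1.77110/0.0833333⌋ = 21 → v; lat ⌊0.94859/0.0416667⌋ = 22 → w.
Extended square: lon ⌊0.02110/0.00833333⌋ = 2; lat ⌊0.03193/0.00416667⌋ = 7.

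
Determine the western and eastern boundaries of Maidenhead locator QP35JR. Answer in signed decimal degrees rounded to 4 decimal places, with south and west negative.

146.7500, 146.8333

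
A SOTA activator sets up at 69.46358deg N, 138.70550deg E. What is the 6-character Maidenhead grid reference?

Add 180° to longitude and 90° to latitude: 318.7055, 159.4636.
Field (20°×10°, letters A–R): 318.7055/20 → 15 → P, 159.4636/10 → 15 → P; chars PP.
Square (2°×1°, digits 0–9): 18.7055/2 → 9, 9.4636/1 → 9; chars 99.
Subsquare (5′×2.5′, letters a–x): 0.7055/0.0833333 → 8 → i, 0.4636/0.0416667 → 11 → l; chars il.

PP99il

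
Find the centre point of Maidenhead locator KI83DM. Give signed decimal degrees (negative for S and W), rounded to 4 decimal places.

-6.4792, 36.2917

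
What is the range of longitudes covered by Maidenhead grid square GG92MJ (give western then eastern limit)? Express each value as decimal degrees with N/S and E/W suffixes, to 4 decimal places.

Field G=6, G=6: +6·20° lon, +6·10° lat → SW at lon -60°, lat -30°.
Square 9, 2: +9·2° lon, +2·1° lat → SW at lon -42°, lat -28°.
Subsquare m=12, j=9: +12·0.0833333° lon, +9·0.0416667° lat → SW at lon -41°, lat -27.625°.
Cell spans 0.0833333° lon × 0.0416667° lat.
west 41.0000° W, east 40.9167° W.

41.0000° W, 40.9167° W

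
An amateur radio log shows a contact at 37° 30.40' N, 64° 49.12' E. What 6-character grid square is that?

MM27jm

Shift to the Maidenhead origin (180°W, 90°S): lon 244.8187, lat 127.5067.
Field (20°×10°, letters A–R): lon ⌊244.8187/20⌋ = 12 → M; lat ⌊127.5067/10⌋ = 12 → M.
Square (2°×1°, digits 0–9): lon ⌊4.8187/2⌋ = 2; lat ⌊7.5067/1⌋ = 7.
Subsquare (5′×2.5′, letters a–x): lon ⌊0.8187/0.0833333⌋ = 9 → j; lat ⌊0.5067/0.0416667⌋ = 12 → m.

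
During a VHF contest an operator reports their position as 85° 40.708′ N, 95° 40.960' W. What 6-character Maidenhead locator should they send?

Shift to the Maidenhead origin (180°W, 90°S): lon 84.3173, lat 175.6785.
Field (20°×10°, letters A–R): 84.3173/20 → 4 → E, 175.6785/10 → 17 → R; chars ER.
Square (2°×1°, digits 0–9): 4.3173/2 → 2, 5.6785/1 → 5; chars 25.
Subsquare (5′×2.5′, letters a–x): 0.3173/0.0833333 → 3 → d, 0.6785/0.0416667 → 16 → q; chars dq.

ER25dq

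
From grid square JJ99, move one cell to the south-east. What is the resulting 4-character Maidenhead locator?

KJ08

Longitude square 9; +1 → 10, wraps to 0, carry into field.
Longitude field J = 9; +1 → 10 = K.
Latitude square 9; −1 → 8.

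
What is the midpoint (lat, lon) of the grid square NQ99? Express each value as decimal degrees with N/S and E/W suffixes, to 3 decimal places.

79.500° N, 99.000° E

Field N=13, Q=16: +13·20° lon, +16·10° lat → SW at lon 80°, lat 70°.
Square 9, 9: +9·2° lon, +9·1° lat → SW at lon 98°, lat 79°.
Cell spans 2° lon × 1° lat. Centre is SW corner plus half of each.
latitude 79.500° N, longitude 99.000° E.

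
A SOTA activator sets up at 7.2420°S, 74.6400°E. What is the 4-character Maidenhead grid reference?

Add 180° to longitude and 90° to latitude: 254.64, 82.76.
Field (20°×10°, letters A–R): 254.64/20 → 12 → M, 82.76/10 → 8 → I; chars MI.
Square (2°×1°, digits 0–9): 14.64/2 → 7, 2.76/1 → 2; chars 72.

MI72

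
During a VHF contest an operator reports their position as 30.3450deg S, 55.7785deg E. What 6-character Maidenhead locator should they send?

LF79vp

Offset from 180°W / 90°S: lon 235.7785°, lat 59.6550°.
Field: 235.7785/20 → 11 → L, 59.6550/10 → 5 → F; chars LF.
Square: 15.7785/2 → 7, 9.6550/1 → 9; chars 79.
Subsquare: 1.7785/0.0833333 → 21 → v, 0.6550/0.0416667 → 15 → p; chars vp.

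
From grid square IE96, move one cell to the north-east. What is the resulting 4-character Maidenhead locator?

Longitude square 9; +1 → 10, wraps to 0, carry into field.
Longitude field I = 8; +1 → 9 = J.
Latitude square 6; +1 → 7.

JE07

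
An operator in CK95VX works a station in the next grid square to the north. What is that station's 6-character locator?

Latitude subsquare x = 23; +1 → 24, wraps to 0 = a, carry into square.
Latitude square 5; +1 → 6.
The longitude characters are unchanged.

CK96va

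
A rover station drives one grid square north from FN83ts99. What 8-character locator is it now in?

Latitude extended square 9; +1 → 10, wraps to 0, carry into subsquare.
Latitude subsquare s = 18; +1 → 19 = t.
The longitude characters are unchanged.

FN83tt90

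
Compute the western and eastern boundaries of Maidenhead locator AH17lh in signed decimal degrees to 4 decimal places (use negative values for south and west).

-177.0833, -177.0000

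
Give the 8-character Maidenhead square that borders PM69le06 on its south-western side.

Longitude extended square 0; −1 → -1, wraps to 9, carry into subsquare.
Longitude subsquare l = 11; −1 → 10 = k.
Latitude extended square 6; −1 → 5.

PM69ke95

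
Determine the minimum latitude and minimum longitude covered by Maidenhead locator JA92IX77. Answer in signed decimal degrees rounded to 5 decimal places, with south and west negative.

Field J=9, A=0: +9·20° lon, +0·10° lat → SW at lon 0°, lat -90°.
Square 9, 2: +9·2° lon, +2·1° lat → SW at lon 18°, lat -88°.
Subsquare i=8, x=23: +8·0.0833333° lon, +23·0.0416667° lat → SW at lon 18.6667°, lat -87.0417°.
Extended square 7, 7: +7·0.00833333° lon, +7·0.00416667° lat → SW at lon 18.725°, lat -87.0125°.
latitude -87.01250, longitude 18.72500.

-87.01250, 18.72500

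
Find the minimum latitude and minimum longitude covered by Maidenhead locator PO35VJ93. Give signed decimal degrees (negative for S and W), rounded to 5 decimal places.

55.38750, 127.82500

Field P=15, O=14: +15·20° lon, +14·10° lat → SW at lon 120°, lat 50°.
Square 3, 5: +3·2° lon, +5·1° lat → SW at lon 126°, lat 55°.
Subsquare v=21, j=9: +21·0.0833333° lon, +9·0.0416667° lat → SW at lon 127.75°, lat 55.375°.
Extended square 9, 3: +9·0.00833333° lon, +3·0.00416667° lat → SW at lon 127.825°, lat 55.3875°.
latitude 55.38750, longitude 127.82500.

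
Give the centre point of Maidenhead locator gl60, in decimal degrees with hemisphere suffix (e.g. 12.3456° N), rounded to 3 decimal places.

Field G=6, L=11: +6·20° lon, +11·10° lat → SW at lon -60°, lat 20°.
Square 6, 0: +6·2° lon, +0·1° lat → SW at lon -48°, lat 20°.
Cell spans 2° lon × 1° lat. Centre is SW corner plus half of each.
latitude 20.500° N, longitude 47.000° W.

20.500° N, 47.000° W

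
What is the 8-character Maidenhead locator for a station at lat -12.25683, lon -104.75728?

Offset from 180°W / 90°S: lon 75.24272°, lat 77.74317°.
Field (20°×10°, letters A–R): lon ⌊75.24272/20⌋ = 3 → D; lat ⌊77.74317/10⌋ = 7 → H.
Square (2°×1°, digits 0–9): lon ⌊15.24272/2⌋ = 7; lat ⌊7.74317/1⌋ = 7.
Subsquare (5′×2.5′, letters a–x): lon ⌊1.24272/0.0833333⌋ = 14 → o; lat ⌊0.74317/0.0416667⌋ = 17 → r.
Extended square (30″×15″, digits 0–9): lon ⌊0.07605/0.00833333⌋ = 9; lat ⌊0.03484/0.00416667⌋ = 8.

DH77or98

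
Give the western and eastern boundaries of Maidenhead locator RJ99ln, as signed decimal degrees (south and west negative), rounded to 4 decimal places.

Field R=17, J=9: +17·20° lon, +9·10° lat → SW at lon 160°, lat 0°.
Square 9, 9: +9·2° lon, +9·1° lat → SW at lon 178°, lat 9°.
Subsquare l=11, n=13: +11·0.0833333° lon, +13·0.0416667° lat → SW at lon 178.917°, lat 9.54167°.
Cell spans 0.0833333° lon × 0.0416667° lat.
west 178.9167, east 179.0000.

178.9167, 179.0000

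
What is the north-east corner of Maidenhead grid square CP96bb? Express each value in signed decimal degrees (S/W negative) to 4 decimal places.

Field C=2, P=15: +2·20° lon, +15·10° lat → SW at lon -140°, lat 60°.
Square 9, 6: +9·2° lon, +6·1° lat → SW at lon -122°, lat 66°.
Subsquare b=1, b=1: +1·0.0833333° lon, +1·0.0416667° lat → SW at lon -121.917°, lat 66.0417°.
Cell spans 0.0833333° lon × 0.0416667° lat. NE corner is SW corner plus one full cell.
latitude 66.0833, longitude -121.8333.

66.0833, -121.8333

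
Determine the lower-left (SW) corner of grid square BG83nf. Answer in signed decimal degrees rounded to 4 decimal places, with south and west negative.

-26.7917, -142.9167

Field B=1, G=6: +1·20° lon, +6·10° lat → SW at lon -160°, lat -30°.
Square 8, 3: +8·2° lon, +3·1° lat → SW at lon -144°, lat -27°.
Subsquare n=13, f=5: +13·0.0833333° lon, +5·0.0416667° lat → SW at lon -142.917°, lat -26.7917°.
latitude -26.7917, longitude -142.9167.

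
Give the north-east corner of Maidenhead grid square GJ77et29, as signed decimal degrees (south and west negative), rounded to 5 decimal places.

7.83333, -45.64167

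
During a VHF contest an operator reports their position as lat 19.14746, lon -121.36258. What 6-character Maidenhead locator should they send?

CK99hd

Shift to the Maidenhead origin (180°W, 90°S): lon 58.6374, lat 109.1475.
Field: 58.6374/20 → 2 → C, 109.1475/10 → 10 → K; chars CK.
Square: 18.6374/2 → 9, 9.1475/1 → 9; chars 99.
Subsquare: 0.6374/0.0833333 → 7 → h, 0.1475/0.0416667 → 3 → d; chars hd.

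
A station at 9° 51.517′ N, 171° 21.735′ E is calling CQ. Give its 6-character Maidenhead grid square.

Shift to the Maidenhead origin (180°W, 90°S): lon 351.3623, lat 99.8586.
Field: 351.3623/20 → 17 → R, 99.8586/10 → 9 → J; chars RJ.
Square: 11.3623/2 → 5, 9.8586/1 → 9; chars 59.
Subsquare: 1.3623/0.0833333 → 16 → q, 0.8586/0.0416667 → 20 → u; chars qu.

RJ59qu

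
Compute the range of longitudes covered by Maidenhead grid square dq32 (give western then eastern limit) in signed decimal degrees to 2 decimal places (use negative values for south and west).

-114.00, -112.00

Field D=3, Q=16: +3·20° lon, +16·10° lat → SW at lon -120°, lat 70°.
Square 3, 2: +3·2° lon, +2·1° lat → SW at lon -114°, lat 72°.
Cell spans 2° lon × 1° lat.
west -114.00, east -112.00.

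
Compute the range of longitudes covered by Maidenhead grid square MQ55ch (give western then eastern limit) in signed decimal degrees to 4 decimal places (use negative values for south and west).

Field M=12, Q=16: +12·20° lon, +16·10° lat → SW at lon 60°, lat 70°.
Square 5, 5: +5·2° lon, +5·1° lat → SW at lon 70°, lat 75°.
Subsquare c=2, h=7: +2·0.0833333° lon, +7·0.0416667° lat → SW at lon 70.1667°, lat 75.2917°.
Cell spans 0.0833333° lon × 0.0416667° lat.
west 70.1667, east 70.2500.

70.1667, 70.2500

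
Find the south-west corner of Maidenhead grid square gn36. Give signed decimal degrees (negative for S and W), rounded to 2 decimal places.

Field G=6, N=13: +6·20° lon, +13·10° lat → SW at lon -60°, lat 40°.
Square 3, 6: +3·2° lon, +6·1° lat → SW at lon -54°, lat 46°.
latitude 46.00, longitude -54.00.

46.00, -54.00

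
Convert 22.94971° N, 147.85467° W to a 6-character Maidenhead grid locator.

Shift to the Maidenhead origin (180°W, 90°S): lon 32.1453, lat 112.9497.
Field: 32.1453/20 → 1 → B, 112.9497/10 → 11 → L; chars BL.
Square: 12.1453/2 → 6, 2.9497/1 → 2; chars 62.
Subsquare: 0.1453/0.0833333 → 1 → b, 0.9497/0.0416667 → 22 → w; chars bw.

BL62bw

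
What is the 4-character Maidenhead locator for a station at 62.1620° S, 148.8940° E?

QC47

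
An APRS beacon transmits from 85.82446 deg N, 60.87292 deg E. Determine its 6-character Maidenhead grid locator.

MR05kt

Add 180° to longitude and 90° to latitude: 240.8729, 175.8245.
Field: lon ⌊240.8729/20⌋ = 12 → M; lat ⌊175.8245/10⌋ = 17 → R.
Square: lon ⌊0.8729/2⌋ = 0; lat ⌊5.8245/1⌋ = 5.
Subsquare: lon ⌊0.8729/0.0833333⌋ = 10 → k; lat ⌊0.8245/0.0416667⌋ = 19 → t.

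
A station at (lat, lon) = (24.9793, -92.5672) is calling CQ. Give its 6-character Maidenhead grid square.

EL34rx

Shift to the Maidenhead origin (180°W, 90°S): lon 87.4328, lat 114.9793.
Field (20°×10°, letters A–R): lon ⌊87.4328/20⌋ = 4 → E; lat ⌊114.9793/10⌋ = 11 → L.
Square (2°×1°, digits 0–9): lon ⌊7.4328/2⌋ = 3; lat ⌊4.9793/1⌋ = 4.
Subsquare (5′×2.5′, letters a–x): lon ⌊1.4328/0.0833333⌋ = 17 → r; lat ⌊0.9793/0.0416667⌋ = 23 → x.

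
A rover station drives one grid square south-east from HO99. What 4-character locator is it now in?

IO08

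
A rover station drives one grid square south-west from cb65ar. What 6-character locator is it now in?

Longitude subsquare a = 0; −1 → -1, wraps to 23 = x, carry into square.
Longitude square 6; −1 → 5.
Latitude subsquare r = 17; −1 → 16 = q.

CB55xq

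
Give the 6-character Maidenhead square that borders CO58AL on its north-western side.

CO48xm

Longitude subsquare a = 0; −1 → -1, wraps to 23 = x, carry into square.
Longitude square 5; −1 → 4.
Latitude subsquare l = 11; +1 → 12 = m.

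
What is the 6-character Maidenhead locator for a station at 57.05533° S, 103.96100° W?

DD82aw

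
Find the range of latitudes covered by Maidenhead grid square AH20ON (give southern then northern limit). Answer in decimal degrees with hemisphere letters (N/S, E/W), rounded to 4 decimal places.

19.4583° S, 19.4167° S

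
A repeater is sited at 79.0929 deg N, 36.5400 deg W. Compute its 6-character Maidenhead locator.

HQ19rc

Shift to the Maidenhead origin (180°W, 90°S): lon 143.4600, lat 169.0929.
Field (20°×10°, letters A–R): 143.4600/20 → 7 → H, 169.0929/10 → 16 → Q; chars HQ.
Square (2°×1°, digits 0–9): 3.4600/2 → 1, 9.0929/1 → 9; chars 19.
Subsquare (5′×2.5′, letters a–x): 1.4600/0.0833333 → 17 → r, 0.0929/0.0416667 → 2 → c; chars rc.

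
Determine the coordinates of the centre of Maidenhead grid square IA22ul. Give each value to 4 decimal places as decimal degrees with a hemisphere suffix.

Field I=8, A=0: +8·20° lon, +0·10° lat → SW at lon -20°, lat -90°.
Square 2, 2: +2·2° lon, +2·1° lat → SW at lon -16°, lat -88°.
Subsquare u=20, l=11: +20·0.0833333° lon, +11·0.0416667° lat → SW at lon -14.3333°, lat -87.5417°.
Cell spans 0.0833333° lon × 0.0416667° lat. Centre is SW corner plus half of each.
latitude 87.5208° S, longitude 14.2917° W.

87.5208° S, 14.2917° W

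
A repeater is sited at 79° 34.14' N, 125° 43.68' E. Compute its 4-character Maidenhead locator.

PQ29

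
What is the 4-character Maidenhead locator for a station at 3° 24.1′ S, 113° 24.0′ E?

Shift to the Maidenhead origin (180°W, 90°S): lon 293.40, lat 86.60.
Field: 293.40/20 → 14 → O, 86.60/10 → 8 → I; chars OI.
Square: 13.40/2 → 6, 6.60/1 → 6; chars 66.

OI66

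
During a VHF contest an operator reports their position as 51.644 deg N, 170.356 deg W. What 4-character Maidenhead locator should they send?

AO41

Shift to the Maidenhead origin (180°W, 90°S): lon 9.64, lat 141.64.
Field: lon ⌊9.64/20⌋ = 0 → A; lat ⌊141.64/10⌋ = 14 → O.
Square: lon ⌊9.64/2⌋ = 4; lat ⌊1.64/1⌋ = 1.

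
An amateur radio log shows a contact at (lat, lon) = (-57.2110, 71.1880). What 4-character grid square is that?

MD52

Add 180° to longitude and 90° to latitude: 251.19, 32.79.
Field: 251.19/20 → 12 → M, 32.79/10 → 3 → D; chars MD.
Square: 11.19/2 → 5, 2.79/1 → 2; chars 52.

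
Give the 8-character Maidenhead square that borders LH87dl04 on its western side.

Longitude extended square 0; −1 → -1, wraps to 9, carry into subsquare.
Longitude subsquare d = 3; −1 → 2 = c.
The latitude characters are unchanged.

LH87cl94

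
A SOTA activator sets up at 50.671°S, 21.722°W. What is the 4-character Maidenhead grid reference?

Offset from 180°W / 90°S: lon 158.28°, lat 39.33°.
Field: 158.28/20 → 7 → H, 39.33/10 → 3 → D; chars HD.
Square: 18.28/2 → 9, 9.33/1 → 9; chars 99.

HD99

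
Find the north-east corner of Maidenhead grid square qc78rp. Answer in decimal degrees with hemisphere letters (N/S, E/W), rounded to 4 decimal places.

61.3333° S, 155.5000° E

Field Q=16, C=2: +16·20° lon, +2·10° lat → SW at lon 140°, lat -70°.
Square 7, 8: +7·2° lon, +8·1° lat → SW at lon 154°, lat -62°.
Subsquare r=17, p=15: +17·0.0833333° lon, +15·0.0416667° lat → SW at lon 155.417°, lat -61.375°.
Cell spans 0.0833333° lon × 0.0416667° lat. NE corner is SW corner plus one full cell.
latitude 61.3333° S, longitude 155.5000° E.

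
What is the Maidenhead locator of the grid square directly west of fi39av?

Longitude subsquare a = 0; −1 → -1, wraps to 23 = x, carry into square.
Longitude square 3; −1 → 2.
The latitude characters are unchanged.

FI29xv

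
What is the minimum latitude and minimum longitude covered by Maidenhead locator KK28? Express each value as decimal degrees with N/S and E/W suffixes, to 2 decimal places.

18.00° N, 24.00° E

Field K=10, K=10: +10·20° lon, +10·10° lat → SW at lon 20°, lat 10°.
Square 2, 8: +2·2° lon, +8·1° lat → SW at lon 24°, lat 18°.
latitude 18.00° N, longitude 24.00° E.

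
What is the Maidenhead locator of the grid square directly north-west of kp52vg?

KP52uh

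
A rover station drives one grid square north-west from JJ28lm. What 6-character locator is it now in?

Longitude subsquare l = 11; −1 → 10 = k.
Latitude subsquare m = 12; +1 → 13 = n.

JJ28kn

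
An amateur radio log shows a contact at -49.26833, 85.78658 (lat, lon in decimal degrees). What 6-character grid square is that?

Offset from 180°W / 90°S: lon 265.7866°, lat 40.7317°.
Field: lon ⌊265.7866/20⌋ = 13 → N; lat ⌊40.7317/10⌋ = 4 → E.
Square: lon ⌊5.7866/2⌋ = 2; lat ⌊0.7317/1⌋ = 0.
Subsquare: lon ⌊1.7866/0.0833333⌋ = 21 → v; lat ⌊0.7317/0.0416667⌋ = 17 → r.

NE20vr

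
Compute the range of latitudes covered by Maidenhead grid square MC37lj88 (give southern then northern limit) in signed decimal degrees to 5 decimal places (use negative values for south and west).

-62.59167, -62.58750

Field M=12, C=2: +12·20° lon, +2·10° lat → SW at lon 60°, lat -70°.
Square 3, 7: +3·2° lon, +7·1° lat → SW at lon 66°, lat -63°.
Subsquare l=11, j=9: +11·0.0833333° lon, +9·0.0416667° lat → SW at lon 66.9167°, lat -62.625°.
Extended square 8, 8: +8·0.00833333° lon, +8·0.00416667° lat → SW at lon 66.9833°, lat -62.5917°.
Cell spans 0.00833333° lon × 0.00416667° lat.
south -62.59167, north -62.58750.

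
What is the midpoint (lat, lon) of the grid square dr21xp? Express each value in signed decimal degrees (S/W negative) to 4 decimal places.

Field D=3, R=17: +3·20° lon, +17·10° lat → SW at lon -120°, lat 80°.
Square 2, 1: +2·2° lon, +1·1° lat → SW at lon -116°, lat 81°.
Subsquare x=23, p=15: +23·0.0833333° lon, +15·0.0416667° lat → SW at lon -114.083°, lat 81.625°.
Cell spans 0.0833333° lon × 0.0416667° lat. Centre is SW corner plus half of each.
latitude 81.6458, longitude -114.0417.

81.6458, -114.0417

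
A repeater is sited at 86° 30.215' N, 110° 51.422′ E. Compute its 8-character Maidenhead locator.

OR56km20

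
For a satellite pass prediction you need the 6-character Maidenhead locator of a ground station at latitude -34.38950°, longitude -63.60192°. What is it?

Add 180° to longitude and 90° to latitude: 116.3981, 55.6105.
Field (20°×10°, letters A–R): lon ⌊116.3981/20⌋ = 5 → F; lat ⌊55.6105/10⌋ = 5 → F.
Square (2°×1°, digits 0–9): lon ⌊16.3981/2⌋ = 8; lat ⌊5.6105/1⌋ = 5.
Subsquare (5′×2.5′, letters a–x): lon ⌊0.3981/0.0833333⌋ = 4 → e; lat ⌊0.6105/0.0416667⌋ = 14 → o.

FF85eo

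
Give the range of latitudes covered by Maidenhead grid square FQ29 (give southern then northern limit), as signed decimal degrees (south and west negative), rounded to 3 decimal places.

Field F=5, Q=16: +5·20° lon, +16·10° lat → SW at lon -80°, lat 70°.
Square 2, 9: +2·2° lon, +9·1° lat → SW at lon -76°, lat 79°.
Cell spans 2° lon × 1° lat.
south 79.000, north 80.000.

79.000, 80.000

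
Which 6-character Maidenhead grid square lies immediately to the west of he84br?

HE84ar

Longitude subsquare b = 1; −1 → 0 = a.
The latitude characters are unchanged.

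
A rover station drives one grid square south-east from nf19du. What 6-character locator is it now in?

NF19et

Longitude subsquare d = 3; +1 → 4 = e.
Latitude subsquare u = 20; −1 → 19 = t.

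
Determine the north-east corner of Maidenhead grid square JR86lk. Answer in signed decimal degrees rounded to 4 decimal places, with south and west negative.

Field J=9, R=17: +9·20° lon, +17·10° lat → SW at lon 0°, lat 80°.
Square 8, 6: +8·2° lon, +6·1° lat → SW at lon 16°, lat 86°.
Subsquare l=11, k=10: +11·0.0833333° lon, +10·0.0416667° lat → SW at lon 16.9167°, lat 86.4167°.
Cell spans 0.0833333° lon × 0.0416667° lat. NE corner is SW corner plus one full cell.
latitude 86.4583, longitude 17.0000.

86.4583, 17.0000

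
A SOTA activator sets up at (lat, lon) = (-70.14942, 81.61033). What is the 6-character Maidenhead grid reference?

NB09tu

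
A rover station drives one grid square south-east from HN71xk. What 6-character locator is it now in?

Longitude subsquare x = 23; +1 → 24, wraps to 0 = a, carry into square.
Longitude square 7; +1 → 8.
Latitude subsquare k = 10; −1 → 9 = j.

HN81aj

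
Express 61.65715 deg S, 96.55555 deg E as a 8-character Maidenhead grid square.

Offset from 180°W / 90°S: lon 276.55555°, lat 28.34285°.
Field: lon ⌊276.55555/20⌋ = 13 → N; lat ⌊28.34285/10⌋ = 2 → C.
Square: lon ⌊16.55555/2⌋ = 8; lat ⌊8.34285/1⌋ = 8.
Subsquare: lon ⌊0.55555/0.0833333⌋ = 6 → g; lat ⌊0.34285/0.0416667⌋ = 8 → i.
Extended square: lon ⌊0.05555/0.00833333⌋ = 6; lat ⌊0.00952/0.00416667⌋ = 2.

NC88gi62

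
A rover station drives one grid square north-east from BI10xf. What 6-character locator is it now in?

BI20ag

Longitude subsquare x = 23; +1 → 24, wraps to 0 = a, carry into square.
Longitude square 1; +1 → 2.
Latitude subsquare f = 5; +1 → 6 = g.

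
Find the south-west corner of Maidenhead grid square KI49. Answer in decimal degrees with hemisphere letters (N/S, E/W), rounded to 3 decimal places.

Field K=10, I=8: +10·20° lon, +8·10° lat → SW at lon 20°, lat -10°.
Square 4, 9: +4·2° lon, +9·1° lat → SW at lon 28°, lat -1°.
latitude 1.000° S, longitude 28.000° E.

1.000° S, 28.000° E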